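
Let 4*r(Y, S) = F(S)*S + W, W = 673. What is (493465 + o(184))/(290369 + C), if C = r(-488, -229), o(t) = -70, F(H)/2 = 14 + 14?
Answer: 394716/229865 ≈ 1.7172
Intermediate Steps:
F(H) = 56 (F(H) = 2*(14 + 14) = 2*28 = 56)
r(Y, S) = 673/4 + 14*S (r(Y, S) = (56*S + 673)/4 = (673 + 56*S)/4 = 673/4 + 14*S)
C = -12151/4 (C = 673/4 + 14*(-229) = 673/4 - 3206 = -12151/4 ≈ -3037.8)
(493465 + o(184))/(290369 + C) = (493465 - 70)/(290369 - 12151/4) = 493395/(1149325/4) = 493395*(4/1149325) = 394716/229865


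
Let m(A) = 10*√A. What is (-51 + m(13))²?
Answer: 3901 - 1020*√13 ≈ 223.34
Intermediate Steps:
(-51 + m(13))² = (-51 + 10*√13)²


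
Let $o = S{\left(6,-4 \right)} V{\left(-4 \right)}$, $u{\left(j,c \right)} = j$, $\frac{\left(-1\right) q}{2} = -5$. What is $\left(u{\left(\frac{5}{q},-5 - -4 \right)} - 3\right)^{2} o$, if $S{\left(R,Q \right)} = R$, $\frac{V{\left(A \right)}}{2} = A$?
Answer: $-300$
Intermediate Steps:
$q = 10$ ($q = \left(-2\right) \left(-5\right) = 10$)
$V{\left(A \right)} = 2 A$
$o = -48$ ($o = 6 \cdot 2 \left(-4\right) = 6 \left(-8\right) = -48$)
$\left(u{\left(\frac{5}{q},-5 - -4 \right)} - 3\right)^{2} o = \left(\frac{5}{10} - 3\right)^{2} \left(-48\right) = \left(5 \cdot \frac{1}{10} - 3\right)^{2} \left(-48\right) = \left(\frac{1}{2} - 3\right)^{2} \left(-48\right) = \left(- \frac{5}{2}\right)^{2} \left(-48\right) = \frac{25}{4} \left(-48\right) = -300$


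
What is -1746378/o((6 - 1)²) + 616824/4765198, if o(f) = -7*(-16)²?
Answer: 2080735575363/2134808704 ≈ 974.67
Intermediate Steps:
o(f) = -1792 (o(f) = -7*256 = -1792)
-1746378/o((6 - 1)²) + 616824/4765198 = -1746378/(-1792) + 616824/4765198 = -1746378*(-1/1792) + 616824*(1/4765198) = 873189/896 + 308412/2382599 = 2080735575363/2134808704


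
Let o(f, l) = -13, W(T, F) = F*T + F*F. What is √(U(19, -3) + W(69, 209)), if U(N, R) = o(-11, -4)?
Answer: 17*√201 ≈ 241.02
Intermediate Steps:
W(T, F) = F² + F*T (W(T, F) = F*T + F² = F² + F*T)
U(N, R) = -13
√(U(19, -3) + W(69, 209)) = √(-13 + 209*(209 + 69)) = √(-13 + 209*278) = √(-13 + 58102) = √58089 = 17*√201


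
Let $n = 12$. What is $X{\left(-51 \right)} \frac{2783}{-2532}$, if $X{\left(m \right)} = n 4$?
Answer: $- \frac{11132}{211} \approx -52.758$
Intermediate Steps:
$X{\left(m \right)} = 48$ ($X{\left(m \right)} = 12 \cdot 4 = 48$)
$X{\left(-51 \right)} \frac{2783}{-2532} = 48 \frac{2783}{-2532} = 48 \cdot 2783 \left(- \frac{1}{2532}\right) = 48 \left(- \frac{2783}{2532}\right) = - \frac{11132}{211}$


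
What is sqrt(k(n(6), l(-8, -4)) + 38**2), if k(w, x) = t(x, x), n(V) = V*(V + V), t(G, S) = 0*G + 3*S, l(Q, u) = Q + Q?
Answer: 2*sqrt(349) ≈ 37.363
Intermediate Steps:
l(Q, u) = 2*Q
t(G, S) = 3*S (t(G, S) = 0 + 3*S = 3*S)
n(V) = 2*V**2 (n(V) = V*(2*V) = 2*V**2)
k(w, x) = 3*x
sqrt(k(n(6), l(-8, -4)) + 38**2) = sqrt(3*(2*(-8)) + 38**2) = sqrt(3*(-16) + 1444) = sqrt(-48 + 1444) = sqrt(1396) = 2*sqrt(349)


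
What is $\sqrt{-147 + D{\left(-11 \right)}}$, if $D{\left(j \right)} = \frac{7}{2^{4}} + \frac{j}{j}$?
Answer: $\frac{i \sqrt{2329}}{4} \approx 12.065 i$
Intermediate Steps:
$D{\left(j \right)} = \frac{23}{16}$ ($D{\left(j \right)} = \frac{7}{16} + 1 = \frac{23}{16}$)
$\sqrt{-147 + D{\left(-11 \right)}} = \sqrt{-147 + \frac{23}{16}} = \sqrt{- \frac{2329}{16}} = \frac{i \sqrt{2329}}{4}$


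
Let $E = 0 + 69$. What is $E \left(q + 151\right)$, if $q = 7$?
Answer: $10902$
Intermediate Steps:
$E = 69$
$E \left(q + 151\right) = 69 \left(7 + 151\right) = 69 \cdot 158 = 10902$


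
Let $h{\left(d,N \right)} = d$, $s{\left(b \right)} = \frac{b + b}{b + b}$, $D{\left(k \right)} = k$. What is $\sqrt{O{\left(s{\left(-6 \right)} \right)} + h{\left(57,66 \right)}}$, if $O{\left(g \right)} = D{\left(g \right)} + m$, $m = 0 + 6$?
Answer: $8$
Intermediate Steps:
$s{\left(b \right)} = 1$ ($s{\left(b \right)} = \frac{2 b}{2 b} = 2 b \frac{1}{2 b} = 1$)
$m = 6$
$O{\left(g \right)} = 6 + g$ ($O{\left(g \right)} = g + 6 = 6 + g$)
$\sqrt{O{\left(s{\left(-6 \right)} \right)} + h{\left(57,66 \right)}} = \sqrt{\left(6 + 1\right) + 57} = \sqrt{7 + 57} = \sqrt{64} = 8$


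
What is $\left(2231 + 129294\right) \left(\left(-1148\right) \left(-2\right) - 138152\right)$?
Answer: $-17868460400$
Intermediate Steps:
$\left(2231 + 129294\right) \left(\left(-1148\right) \left(-2\right) - 138152\right) = 131525 \left(2296 - 138152\right) = 131525 \left(-135856\right) = -17868460400$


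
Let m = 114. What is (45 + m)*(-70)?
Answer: -11130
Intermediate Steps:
(45 + m)*(-70) = (45 + 114)*(-70) = 159*(-70) = -11130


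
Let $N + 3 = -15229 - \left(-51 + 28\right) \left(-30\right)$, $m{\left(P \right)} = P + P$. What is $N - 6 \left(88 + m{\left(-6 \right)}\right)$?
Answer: $-16378$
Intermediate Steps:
$m{\left(P \right)} = 2 P$
$N = -15922$ ($N = -3 - \left(15229 + \left(-51 + 28\right) \left(-30\right)\right) = -3 - \left(15229 - -690\right) = -3 - 15919 = -15922$)
$N - 6 \left(88 + m{\left(-6 \right)}\right) = -15922 - 6 \left(88 + 2 \left(-6\right)\right) = -15922 - 6 \left(88 - 12\right) = -15922 - 6 \cdot 76 = -15922 - 456 = -16378$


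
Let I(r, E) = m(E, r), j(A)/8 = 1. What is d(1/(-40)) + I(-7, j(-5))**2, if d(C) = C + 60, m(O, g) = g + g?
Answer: 10239/40 ≈ 255.98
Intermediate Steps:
j(A) = 8 (j(A) = 8*1 = 8)
m(O, g) = 2*g
I(r, E) = 2*r
d(C) = 60 + C
d(1/(-40)) + I(-7, j(-5))**2 = (60 + 1/(-40)) + (2*(-7))**2 = (60 - 1/40) + (-14)**2 = 2399/40 + 196 = 10239/40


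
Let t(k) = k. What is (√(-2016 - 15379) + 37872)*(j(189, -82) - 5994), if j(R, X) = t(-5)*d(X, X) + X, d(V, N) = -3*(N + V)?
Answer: -323275392 - 59752*I*√355 ≈ -3.2328e+8 - 1.1258e+6*I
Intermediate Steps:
d(V, N) = -3*N - 3*V
j(R, X) = 31*X (j(R, X) = -5*(-3*X - 3*X) + X = -(-30)*X + X = 30*X + X = 31*X)
(√(-2016 - 15379) + 37872)*(j(189, -82) - 5994) = (√(-2016 - 15379) + 37872)*(31*(-82) - 5994) = (√(-17395) + 37872)*(-2542 - 5994) = (7*I*√355 + 37872)*(-8536) = (37872 + 7*I*√355)*(-8536) = -323275392 - 59752*I*√355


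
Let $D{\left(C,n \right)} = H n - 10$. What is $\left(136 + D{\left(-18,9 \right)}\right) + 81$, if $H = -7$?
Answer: $144$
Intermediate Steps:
$D{\left(C,n \right)} = -10 - 7 n$ ($D{\left(C,n \right)} = - 7 n - 10 = -10 - 7 n$)
$\left(136 + D{\left(-18,9 \right)}\right) + 81 = \left(136 - 73\right) + 81 = 63 + 81 = 144$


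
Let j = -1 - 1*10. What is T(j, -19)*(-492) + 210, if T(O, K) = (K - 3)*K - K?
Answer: -214794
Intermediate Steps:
j = -11 (j = -1 - 10 = -11)
T(O, K) = -K + K*(-3 + K) (T(O, K) = (-3 + K)*K - K = K*(-3 + K) - K = -K + K*(-3 + K))
T(j, -19)*(-492) + 210 = -19*(-4 - 19)*(-492) + 210 = -19*(-23)*(-492) + 210 = 437*(-492) + 210 = -215004 + 210 = -214794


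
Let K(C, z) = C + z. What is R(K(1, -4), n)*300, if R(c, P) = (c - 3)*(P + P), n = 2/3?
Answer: -2400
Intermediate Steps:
n = ⅔ (n = 2*(⅓) = ⅔ ≈ 0.66667)
R(c, P) = 2*P*(-3 + c) (R(c, P) = (-3 + c)*(2*P) = 2*P*(-3 + c))
R(K(1, -4), n)*300 = (2*(⅔)*(-3 + (1 - 4)))*300 = (2*(⅔)*(-3 - 3))*300 = (2*(⅔)*(-6))*300 = -8*300 = -2400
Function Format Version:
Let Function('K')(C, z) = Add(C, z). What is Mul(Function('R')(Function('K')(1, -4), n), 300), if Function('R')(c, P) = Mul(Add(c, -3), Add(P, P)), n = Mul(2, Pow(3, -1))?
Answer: -2400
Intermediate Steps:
n = Rational(2, 3) (n = Mul(2, Rational(1, 3)) = Rational(2, 3) ≈ 0.66667)
Function('R')(c, P) = Mul(2, P, Add(-3, c)) (Function('R')(c, P) = Mul(Add(-3, c), Mul(2, P)) = Mul(2, P, Add(-3, c)))
Mul(Function('R')(Function('K')(1, -4), n), 300) = Mul(Mul(2, Rational(2, 3), Add(-3, Add(1, -4))), 300) = Mul(Mul(2, Rational(2, 3), Add(-3, -3)), 300) = Mul(Mul(2, Rational(2, 3), -6), 300) = Mul(-8, 300) = -2400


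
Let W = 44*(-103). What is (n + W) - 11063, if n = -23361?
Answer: -38956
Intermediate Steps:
W = -4532
(n + W) - 11063 = (-23361 - 4532) - 11063 = -27893 - 11063 = -38956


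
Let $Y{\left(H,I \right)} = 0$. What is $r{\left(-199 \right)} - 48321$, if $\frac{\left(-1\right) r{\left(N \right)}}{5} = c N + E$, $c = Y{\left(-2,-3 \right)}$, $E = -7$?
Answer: $-48286$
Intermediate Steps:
$c = 0$
$r{\left(N \right)} = 35$ ($r{\left(N \right)} = - 5 \left(0 N - 7\right) = - 5 \left(0 - 7\right) = \left(-5\right) \left(-7\right) = 35$)
$r{\left(-199 \right)} - 48321 = 35 - 48321 = -48286$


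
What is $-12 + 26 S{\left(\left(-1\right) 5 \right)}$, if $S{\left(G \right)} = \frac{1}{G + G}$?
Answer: $- \frac{73}{5} \approx -14.6$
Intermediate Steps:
$S{\left(G \right)} = \frac{1}{2 G}$
$-12 + 26 S{\left(\left(-1\right) 5 \right)} = -12 + 26 \frac{1}{2 \left(\left(-1\right) 5\right)} = -12 + 26 \frac{1}{2 \left(-5\right)} = -12 + 26 \cdot \frac{1}{2} \left(- \frac{1}{5}\right) = -12 + 26 \left(- \frac{1}{10}\right) = -12 - \frac{13}{5} = - \frac{73}{5}$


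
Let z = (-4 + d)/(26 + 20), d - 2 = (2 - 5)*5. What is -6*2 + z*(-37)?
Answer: 77/46 ≈ 1.6739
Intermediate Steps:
d = -13 (d = 2 + (2 - 5)*5 = 2 - 3*5 = 2 - 15 = -13)
z = -17/46 (z = (-4 - 13)/(26 + 20) = -17/46 ≈ -0.36957)
-6*2 + z*(-37) = -6*2 - 17/46*(-37) = -12 + 629/46 = 77/46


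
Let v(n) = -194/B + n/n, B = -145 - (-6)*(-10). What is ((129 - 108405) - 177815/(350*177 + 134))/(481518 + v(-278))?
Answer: -125280811345/557128208316 ≈ -0.22487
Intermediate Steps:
B = -205 (B = -145 - 1*60 = -145 - 60 = -205)
v(n) = 399/205 (v(n) = -194/(-205) + n/n = -194*(-1/205) + 1 = 194/205 + 1 = 399/205)
((129 - 108405) - 177815/(350*177 + 134))/(481518 + v(-278)) = ((129 - 108405) - 177815/(350*177 + 134))/(481518 + 399/205) = (-108276 - 177815/(61950 + 134))/(98711589/205) = (-108276 - 177815/62084)*(205/98711589) = (-108276 - 177815*1/62084)*(205/98711589) = (-108276 - 16165/5644)*(205/98711589) = -611125909/5644*205/98711589 = -125280811345/557128208316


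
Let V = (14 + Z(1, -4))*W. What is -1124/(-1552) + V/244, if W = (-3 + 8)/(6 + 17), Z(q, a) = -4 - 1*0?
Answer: 399093/544364 ≈ 0.73314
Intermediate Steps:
Z(q, a) = -4 (Z(q, a) = -4 + 0 = -4)
W = 5/23 ≈ 0.21739
V = 50/23 (V = (14 - 4)*(5/23) = 10*(5/23) = 50/23 ≈ 2.1739)
-1124/(-1552) + V/244 = -1124/(-1552) + (50/23)/244 = -1124*(-1/1552) + (50/23)*(1/244) = 281/388 + 25/2806 = 399093/544364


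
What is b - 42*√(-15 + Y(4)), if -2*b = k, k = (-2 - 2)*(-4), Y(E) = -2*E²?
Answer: -8 - 42*I*√47 ≈ -8.0 - 287.94*I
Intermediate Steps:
k = 16 (k = -4*(-4) = 16)
b = -8 (b = -½*16 = -8)
b - 42*√(-15 + Y(4)) = -8 - 42*√(-15 - 2*4²) = -8 - 42*√(-15 - 2*16) = -8 - 42*√(-15 - 32) = -8 - 42*I*√47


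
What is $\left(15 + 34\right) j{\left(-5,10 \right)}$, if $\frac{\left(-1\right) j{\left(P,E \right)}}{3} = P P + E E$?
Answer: $-18375$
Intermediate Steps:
$j{\left(P,E \right)} = - 3 E^{2} - 3 P^{2}$ ($j{\left(P,E \right)} = - 3 \left(P P + E E\right) = - 3 \left(P^{2} + E^{2}\right) = - 3 \left(E^{2} + P^{2}\right) = - 3 E^{2} - 3 P^{2}$)
$\left(15 + 34\right) j{\left(-5,10 \right)} = \left(15 + 34\right) \left(- 3 \cdot 10^{2} - 3 \left(-5\right)^{2}\right) = 49 \left(\left(-3\right) 100 - 75\right) = 49 \left(-300 - 75\right) = 49 \left(-375\right) = -18375$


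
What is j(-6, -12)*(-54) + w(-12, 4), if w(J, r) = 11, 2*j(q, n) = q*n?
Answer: -1933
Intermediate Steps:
j(q, n) = n*q/2 (j(q, n) = (q*n)/2 = (n*q)/2 = n*q/2)
j(-6, -12)*(-54) + w(-12, 4) = ((1/2)*(-12)*(-6))*(-54) + 11 = 36*(-54) + 11 = -1944 + 11 = -1933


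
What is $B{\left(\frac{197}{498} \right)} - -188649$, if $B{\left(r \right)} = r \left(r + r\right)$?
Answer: $\frac{23392892107}{124002} \approx 1.8865 \cdot 10^{5}$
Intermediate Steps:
$B{\left(r \right)} = 2 r^{2}$ ($B{\left(r \right)} = r 2 r = 2 r^{2}$)
$B{\left(\frac{197}{498} \right)} - -188649 = 2 \left(\frac{197}{498}\right)^{2} - -188649 = 2 \left(197 \cdot \frac{1}{498}\right)^{2} + 188649 = 2 \left(\frac{197}{498}\right)^{2} + 188649 = 2 \cdot \frac{38809}{248004} + 188649 = \frac{38809}{124002} + 188649 = \frac{23392892107}{124002}$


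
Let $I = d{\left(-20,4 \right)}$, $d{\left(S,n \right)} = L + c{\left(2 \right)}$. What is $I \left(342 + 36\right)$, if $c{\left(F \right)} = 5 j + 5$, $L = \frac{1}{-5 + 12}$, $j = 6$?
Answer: $13284$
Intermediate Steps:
$L = \frac{1}{7} \approx 0.14286$
$c{\left(F \right)} = 35$ ($c{\left(F \right)} = 5 \cdot 6 + 5 = 30 + 5 = 35$)
$d{\left(S,n \right)} = \frac{246}{7}$ ($d{\left(S,n \right)} = \frac{1}{7} + 35 = \frac{246}{7}$)
$I = \frac{246}{7} \approx 35.143$
$I \left(342 + 36\right) = \frac{246 \left(342 + 36\right)}{7} = \frac{246}{7} \cdot 378 = 13284$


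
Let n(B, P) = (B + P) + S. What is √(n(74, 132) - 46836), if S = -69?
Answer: I*√46699 ≈ 216.1*I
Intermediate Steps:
n(B, P) = -69 + B + P (n(B, P) = (B + P) - 69 = -69 + B + P)
√(n(74, 132) - 46836) = √((-69 + 74 + 132) - 46836) = √(137 - 46836) = √(-46699) = I*√46699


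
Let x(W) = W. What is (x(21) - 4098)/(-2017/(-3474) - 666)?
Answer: 14163498/2311667 ≈ 6.1270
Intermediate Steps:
(x(21) - 4098)/(-2017/(-3474) - 666) = (21 - 4098)/(-2017/(-3474) - 666) = -4077/(-2017*(-1/3474) - 666) = -4077/(2017/3474 - 666) = -4077/(-2311667/3474) = -4077*(-3474/2311667) = 14163498/2311667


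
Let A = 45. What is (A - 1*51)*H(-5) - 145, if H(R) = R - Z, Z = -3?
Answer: -133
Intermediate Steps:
H(R) = 3 + R (H(R) = R - 1*(-3) = R + 3 = 3 + R)
(A - 1*51)*H(-5) - 145 = (45 - 1*51)*(3 - 5) - 145 = (45 - 51)*(-2) - 145 = -6*(-2) - 145 = 12 - 145 = -133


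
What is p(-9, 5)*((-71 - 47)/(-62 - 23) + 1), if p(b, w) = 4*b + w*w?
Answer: -2233/85 ≈ -26.271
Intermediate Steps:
p(b, w) = w² + 4*b (p(b, w) = 4*b + w² = w² + 4*b)
p(-9, 5)*((-71 - 47)/(-62 - 23) + 1) = (5² + 4*(-9))*((-71 - 47)/(-62 - 23) + 1) = (25 - 36)*(-118/(-85) + 1) = -11*(-118*(-1/85) + 1) = -11*(118/85 + 1) = -11*203/85 = -2233/85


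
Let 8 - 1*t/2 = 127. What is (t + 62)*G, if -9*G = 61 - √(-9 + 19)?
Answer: 10736/9 - 176*√10/9 ≈ 1131.0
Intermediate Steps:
t = -238 (t = 16 - 2*127 = 16 - 254 = -238)
G = -61/9 + √10/9 (G = -(61 - √(-9 + 19))/9 = -(61 - √10)/9 = -61/9 + √10/9 ≈ -6.4264)
(t + 62)*G = (-238 + 62)*(-61/9 + √10/9) = -176*(-61/9 + √10/9) = 10736/9 - 176*√10/9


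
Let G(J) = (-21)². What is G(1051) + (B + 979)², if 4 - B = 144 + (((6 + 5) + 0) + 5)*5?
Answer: 576522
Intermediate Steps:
G(J) = 441
B = -220 (B = 4 - (144 + (((6 + 5) + 0) + 5)*5) = 4 - (144 + ((11 + 0) + 5)*5) = 4 - (144 + (11 + 5)*5) = 4 - (144 + 16*5) = 4 - (144 + 80) = 4 - 1*224 = 4 - 224 = -220)
G(1051) + (B + 979)² = 441 + (-220 + 979)² = 441 + 759² = 441 + 576081 = 576522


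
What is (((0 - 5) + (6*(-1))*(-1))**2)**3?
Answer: 1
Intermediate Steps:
(((0 - 5) + (6*(-1))*(-1))**2)**3 = ((-5 - 6*(-1))**2)**3 = ((-5 + 6)**2)**3 = (1**2)**3 = 1**3 = 1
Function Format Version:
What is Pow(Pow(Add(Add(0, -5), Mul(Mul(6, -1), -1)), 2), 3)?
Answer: 1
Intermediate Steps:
Pow(Pow(Add(Add(0, -5), Mul(Mul(6, -1), -1)), 2), 3) = Pow(Pow(Add(-5, Mul(-6, -1)), 2), 3) = Pow(Pow(Add(-5, 6), 2), 3) = Pow(Pow(1, 2), 3) = Pow(1, 3) = 1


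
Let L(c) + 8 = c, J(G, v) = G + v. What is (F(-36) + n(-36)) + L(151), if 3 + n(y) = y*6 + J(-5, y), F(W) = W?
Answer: -153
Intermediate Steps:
n(y) = -8 + 7*y (n(y) = -3 + (y*6 + (-5 + y)) = -3 + (6*y + (-5 + y)) = -3 + (-5 + 7*y) = -8 + 7*y)
L(c) = -8 + c
(F(-36) + n(-36)) + L(151) = (-36 + (-8 + 7*(-36))) + (-8 + 151) = (-36 + (-8 - 252)) + 143 = (-36 - 260) + 143 = -296 + 143 = -153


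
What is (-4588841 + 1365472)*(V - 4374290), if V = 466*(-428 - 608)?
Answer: 15656115975354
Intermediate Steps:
V = -482776 (V = 466*(-1036) = -482776)
(-4588841 + 1365472)*(V - 4374290) = (-4588841 + 1365472)*(-482776 - 4374290) = -3223369*(-4857066) = 15656115975354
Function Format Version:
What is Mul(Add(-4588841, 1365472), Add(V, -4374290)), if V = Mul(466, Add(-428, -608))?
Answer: 15656115975354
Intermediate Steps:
V = -482776 (V = Mul(466, -1036) = -482776)
Mul(Add(-4588841, 1365472), Add(V, -4374290)) = Mul(Add(-4588841, 1365472), Add(-482776, -4374290)) = Mul(-3223369, -4857066) = 15656115975354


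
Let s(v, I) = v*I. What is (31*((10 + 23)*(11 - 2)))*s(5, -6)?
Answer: -276210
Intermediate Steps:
s(v, I) = I*v
(31*((10 + 23)*(11 - 2)))*s(5, -6) = (31*((10 + 23)*(11 - 2)))*(-6*5) = (31*(33*9))*(-30) = (31*297)*(-30) = 9207*(-30) = -276210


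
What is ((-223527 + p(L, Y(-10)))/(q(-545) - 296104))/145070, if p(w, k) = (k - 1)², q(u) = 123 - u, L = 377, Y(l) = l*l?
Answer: 106863/21429450260 ≈ 4.9867e-6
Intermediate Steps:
Y(l) = l²
p(w, k) = (-1 + k)²
((-223527 + p(L, Y(-10)))/(q(-545) - 296104))/145070 = ((-223527 + (-1 + (-10)²)²)/((123 - 1*(-545)) - 296104))/145070 = ((-223527 + (-1 + 100)²)/((123 + 545) - 296104))*(1/145070) = ((-223527 + 99²)/(668 - 296104))*(1/145070) = ((-223527 + 9801)/(-295436))*(1/145070) = -213726*(-1/295436)*(1/145070) = (106863/147718)*(1/145070) = 106863/21429450260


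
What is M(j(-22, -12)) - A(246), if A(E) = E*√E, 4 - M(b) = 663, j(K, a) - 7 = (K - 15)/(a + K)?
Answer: -659 - 246*√246 ≈ -4517.4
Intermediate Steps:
j(K, a) = 7 + (-15 + K)/(K + a) (j(K, a) = 7 + (K - 15)/(a + K) = 7 + (-15 + K)/(K + a))
M(b) = -659 (M(b) = 4 - 1*663 = 4 - 663 = -659)
A(E) = E^(3/2)
M(j(-22, -12)) - A(246) = -659 - 246^(3/2) = -659 - 246*√246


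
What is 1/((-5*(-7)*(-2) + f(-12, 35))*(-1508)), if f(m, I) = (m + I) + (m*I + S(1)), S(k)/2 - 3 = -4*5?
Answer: 1/755508 ≈ 1.3236e-6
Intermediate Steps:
S(k) = -34 (S(k) = 6 + 2*(-4*5) = 6 + 2*(-20) = 6 - 40 = -34)
f(m, I) = -34 + I + m + I*m (f(m, I) = (m + I) + (m*I - 34) = (I + m) + (I*m - 34) = (I + m) + (-34 + I*m) = -34 + I + m + I*m)
1/((-5*(-7)*(-2) + f(-12, 35))*(-1508)) = 1/((-5*(-7)*(-2) + (-34 + 35 - 12 + 35*(-12)))*(-1508)) = 1/((35*(-2) + (-34 + 35 - 12 - 420))*(-1508)) = 1/((-70 - 431)*(-1508)) = 1/(-501*(-1508)) = 1/755508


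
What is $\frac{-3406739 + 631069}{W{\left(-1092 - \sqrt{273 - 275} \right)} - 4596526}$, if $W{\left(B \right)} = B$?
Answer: $\frac{6380735177030}{10569045636963} - \frac{1387835 i \sqrt{2}}{10569045636963} \approx 0.60372 - 1.857 \cdot 10^{-7} i$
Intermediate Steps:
$\frac{-3406739 + 631069}{W{\left(-1092 - \sqrt{273 - 275} \right)} - 4596526} = \frac{-3406739 + 631069}{\left(-1092 - \sqrt{273 - 275}\right) - 4596526} = - \frac{2775670}{\left(-1092 - \sqrt{-2}\right) - 4596526} = - \frac{2775670}{\left(-1092 - i \sqrt{2}\right) - 4596526} = - \frac{2775670}{-4597618 - i \sqrt{2}}$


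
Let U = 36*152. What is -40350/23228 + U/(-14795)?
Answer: -362040933/171829130 ≈ -2.1070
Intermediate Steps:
U = 5472
-40350/23228 + U/(-14795) = -40350/23228 + 5472/(-14795) = -40350*1/23228 + 5472*(-1/14795) = -20175/11614 - 5472/14795 = -362040933/171829130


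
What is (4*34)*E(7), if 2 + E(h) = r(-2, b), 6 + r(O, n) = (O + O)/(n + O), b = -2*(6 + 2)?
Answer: -9520/9 ≈ -1057.8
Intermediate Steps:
b = -16 (b = -2*8 = -16)
r(O, n) = -6 + 2*O/(O + n) (r(O, n) = -6 + (O + O)/(n + O) = -6 + (2*O)/(O + n) = -6 + 2*O/(O + n))
E(h) = -70/9 (E(h) = -2 + 2*(-3*(-16) - 2*(-2))/(-2 - 16) = -2 + 2*(48 + 4)/(-18) = -2 + 2*(-1/18)*52 = -2 - 52/9 = -70/9)
(4*34)*E(7) = (4*34)*(-70/9) = 136*(-70/9) = -9520/9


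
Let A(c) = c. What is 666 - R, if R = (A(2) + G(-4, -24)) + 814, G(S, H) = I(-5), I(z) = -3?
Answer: -147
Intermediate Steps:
G(S, H) = -3
R = 813 (R = (2 - 3) + 814 = -1 + 814 = 813)
666 - R = 666 - 1*813 = 666 - 813 = -147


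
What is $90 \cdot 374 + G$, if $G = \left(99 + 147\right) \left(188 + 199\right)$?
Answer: $128862$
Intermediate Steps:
$G = 95202$ ($G = 246 \cdot 387 = 95202$)
$90 \cdot 374 + G = 90 \cdot 374 + 95202 = 33660 + 95202 = 128862$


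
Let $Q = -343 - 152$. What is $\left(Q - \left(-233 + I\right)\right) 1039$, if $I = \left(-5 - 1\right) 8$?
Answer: $-222346$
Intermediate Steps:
$I = -48$ ($I = \left(-6\right) 8 = -48$)
$Q = -495$
$\left(Q - \left(-233 + I\right)\right) 1039 = \left(-495 - -281\right) 1039 = \left(-495 + \left(\left(-31 + 264\right) + 48\right)\right) 1039 = \left(-495 + \left(233 + 48\right)\right) 1039 = \left(-495 + 281\right) 1039 = \left(-214\right) 1039 = -222346$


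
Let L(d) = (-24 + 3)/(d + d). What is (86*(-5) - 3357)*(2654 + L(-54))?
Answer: -361851637/36 ≈ -1.0051e+7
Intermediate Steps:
L(d) = -21/(2*d) (L(d) = -21*1/(2*d) = -21/(2*d))
(86*(-5) - 3357)*(2654 + L(-54)) = (86*(-5) - 3357)*(2654 - 21/2/(-54)) = (-430 - 3357)*(2654 - 21/2*(-1/54)) = -3787*(2654 + 7/36) = -3787*95551/36 = -361851637/36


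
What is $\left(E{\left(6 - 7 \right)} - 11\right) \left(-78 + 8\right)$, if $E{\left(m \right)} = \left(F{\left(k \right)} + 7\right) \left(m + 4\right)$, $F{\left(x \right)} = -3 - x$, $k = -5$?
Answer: $-1120$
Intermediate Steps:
$E{\left(m \right)} = 36 + 9 m$ ($E{\left(m \right)} = \left(\left(-3 - -5\right) + 7\right) \left(m + 4\right) = \left(\left(-3 + 5\right) + 7\right) \left(4 + m\right) = \left(2 + 7\right) \left(4 + m\right) = 9 \left(4 + m\right) = 36 + 9 m$)
$\left(E{\left(6 - 7 \right)} - 11\right) \left(-78 + 8\right) = \left(\left(36 + 9 \left(6 - 7\right)\right) - 11\right) \left(-78 + 8\right) = \left(\left(36 + 9 \left(6 - 7\right)\right) - 11\right) \left(-70\right) = \left(\left(36 + 9 \left(-1\right)\right) - 11\right) \left(-70\right) = \left(\left(36 - 9\right) - 11\right) \left(-70\right) = \left(27 - 11\right) \left(-70\right) = 16 \left(-70\right) = -1120$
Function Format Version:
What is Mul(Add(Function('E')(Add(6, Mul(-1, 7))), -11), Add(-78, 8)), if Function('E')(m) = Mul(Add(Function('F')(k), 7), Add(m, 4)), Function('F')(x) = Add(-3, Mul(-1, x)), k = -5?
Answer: -1120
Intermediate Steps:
Function('E')(m) = Add(36, Mul(9, m)) (Function('E')(m) = Mul(Add(Add(-3, Mul(-1, -5)), 7), Add(m, 4)) = Mul(Add(Add(-3, 5), 7), Add(4, m)) = Mul(Add(2, 7), Add(4, m)) = Mul(9, Add(4, m)) = Add(36, Mul(9, m)))
Mul(Add(Function('E')(Add(6, Mul(-1, 7))), -11), Add(-78, 8)) = Mul(Add(Add(36, Mul(9, Add(6, Mul(-1, 7)))), -11), Add(-78, 8)) = Mul(Add(Add(36, Mul(9, Add(6, -7))), -11), -70) = Mul(Add(Add(36, Mul(9, -1)), -11), -70) = Mul(Add(Add(36, -9), -11), -70) = Mul(Add(27, -11), -70) = Mul(16, -70) = -1120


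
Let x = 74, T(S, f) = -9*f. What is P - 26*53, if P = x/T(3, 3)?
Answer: -37280/27 ≈ -1380.7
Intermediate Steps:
P = -74/27 (P = 74/((-9*3)) = 74/(-27) = 74*(-1/27) = -74/27 ≈ -2.7407)
P - 26*53 = -74/27 - 26*53 = -74/27 - 1378 = -37280/27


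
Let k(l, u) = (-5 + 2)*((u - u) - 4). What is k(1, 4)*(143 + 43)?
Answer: 2232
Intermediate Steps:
k(l, u) = 12 (k(l, u) = -3*(0 - 4) = -3*(-4) = 12)
k(1, 4)*(143 + 43) = 12*(143 + 43) = 12*186 = 2232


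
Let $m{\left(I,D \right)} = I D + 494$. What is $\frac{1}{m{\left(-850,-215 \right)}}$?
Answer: $\frac{1}{183244} \approx 5.4572 \cdot 10^{-6}$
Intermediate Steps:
$m{\left(I,D \right)} = 494 + D I$ ($m{\left(I,D \right)} = D I + 494 = 494 + D I$)
$\frac{1}{m{\left(-850,-215 \right)}} = \frac{1}{494 - -182750} = \frac{1}{494 + 182750} = \frac{1}{183244}$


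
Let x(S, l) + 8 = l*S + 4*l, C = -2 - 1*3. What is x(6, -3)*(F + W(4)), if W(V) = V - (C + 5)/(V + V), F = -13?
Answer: 342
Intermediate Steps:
C = -5 (C = -2 - 3 = -5)
x(S, l) = -8 + 4*l + S*l (x(S, l) = -8 + (l*S + 4*l) = -8 + (S*l + 4*l) = -8 + (4*l + S*l) = -8 + 4*l + S*l)
W(V) = V (W(V) = V - (-5 + 5)/(V + V) = V - 0/(2*V) = V - 0*1/(2*V) = V - 1*0 = V + 0 = V)
x(6, -3)*(F + W(4)) = (-8 + 4*(-3) + 6*(-3))*(-13 + 4) = (-8 - 12 - 18)*(-9) = -38*(-9) = 342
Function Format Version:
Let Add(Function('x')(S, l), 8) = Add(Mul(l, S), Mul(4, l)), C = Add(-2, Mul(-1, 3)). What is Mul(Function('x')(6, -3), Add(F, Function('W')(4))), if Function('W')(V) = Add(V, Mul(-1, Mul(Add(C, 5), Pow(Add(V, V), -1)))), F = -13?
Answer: 342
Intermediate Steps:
C = -5 (C = Add(-2, -3) = -5)
Function('x')(S, l) = Add(-8, Mul(4, l), Mul(S, l)) (Function('x')(S, l) = Add(-8, Add(Mul(l, S), Mul(4, l))) = Add(-8, Add(Mul(S, l), Mul(4, l))) = Add(-8, Add(Mul(4, l), Mul(S, l))) = Add(-8, Mul(4, l), Mul(S, l)))
Function('W')(V) = V (Function('W')(V) = Add(V, Mul(-1, Mul(Add(-5, 5), Pow(Add(V, V), -1)))) = Add(V, Mul(-1, Mul(0, Pow(Mul(2, V), -1)))) = Add(V, Mul(-1, Mul(0, Mul(Rational(1, 2), Pow(V, -1))))) = Add(V, Mul(-1, 0)) = Add(V, 0) = V)
Mul(Function('x')(6, -3), Add(F, Function('W')(4))) = Mul(Add(-8, Mul(4, -3), Mul(6, -3)), Add(-13, 4)) = Mul(Add(-8, -12, -18), -9) = Mul(-38, -9) = 342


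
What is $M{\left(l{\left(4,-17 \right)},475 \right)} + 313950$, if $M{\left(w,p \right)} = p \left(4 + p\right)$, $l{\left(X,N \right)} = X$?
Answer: $541475$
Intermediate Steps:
$M{\left(l{\left(4,-17 \right)},475 \right)} + 313950 = 475 \left(4 + 475\right) + 313950 = 475 \cdot 479 + 313950 = 227525 + 313950 = 541475$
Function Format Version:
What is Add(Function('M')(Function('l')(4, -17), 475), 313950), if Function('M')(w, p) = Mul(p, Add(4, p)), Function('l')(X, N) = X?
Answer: 541475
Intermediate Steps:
Add(Function('M')(Function('l')(4, -17), 475), 313950) = Add(Mul(475, Add(4, 475)), 313950) = Add(Mul(475, 479), 313950) = Add(227525, 313950) = 541475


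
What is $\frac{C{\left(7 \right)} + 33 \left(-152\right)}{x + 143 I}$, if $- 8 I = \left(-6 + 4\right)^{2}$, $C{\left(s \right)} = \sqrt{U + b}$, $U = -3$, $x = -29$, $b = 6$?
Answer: $\frac{3344}{67} - \frac{2 \sqrt{3}}{201} \approx 49.893$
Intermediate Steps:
$C{\left(s \right)} = \sqrt{3}$ ($C{\left(s \right)} = \sqrt{-3 + 6} = \sqrt{3}$)
$I = - \frac{1}{2}$ ($I = - \frac{\left(-6 + 4\right)^{2}}{8} = - \frac{\left(-2\right)^{2}}{8} = \left(- \frac{1}{8}\right) 4 = - \frac{1}{2} \approx -0.5$)
$\frac{C{\left(7 \right)} + 33 \left(-152\right)}{x + 143 I} = \frac{\sqrt{3} + 33 \left(-152\right)}{-29 + 143 \left(- \frac{1}{2}\right)} = \frac{\sqrt{3} - 5016}{-29 - \frac{143}{2}} = \frac{-5016 + \sqrt{3}}{- \frac{201}{2}} = \left(-5016 + \sqrt{3}\right) \left(- \frac{2}{201}\right) = \frac{3344}{67} - \frac{2 \sqrt{3}}{201}$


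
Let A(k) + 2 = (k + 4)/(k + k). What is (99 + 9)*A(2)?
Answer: -54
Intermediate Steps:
A(k) = -2 + (4 + k)/(2*k) (A(k) = -2 + (k + 4)/(k + k) = -2 + (4 + k)/((2*k)) = -2 + (4 + k)*(1/(2*k)) = -2 + (4 + k)/(2*k))
(99 + 9)*A(2) = (99 + 9)*(-3/2 + 2/2) = 108*(-3/2 + 2*(½)) = 108*(-3/2 + 1) = 108*(-½) = -54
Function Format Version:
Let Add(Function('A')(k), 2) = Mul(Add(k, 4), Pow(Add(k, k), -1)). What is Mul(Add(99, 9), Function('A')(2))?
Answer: -54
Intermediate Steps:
Function('A')(k) = Add(-2, Mul(Rational(1, 2), Pow(k, -1), Add(4, k))) (Function('A')(k) = Add(-2, Mul(Add(k, 4), Pow(Add(k, k), -1))) = Add(-2, Mul(Add(4, k), Pow(Mul(2, k), -1))) = Add(-2, Mul(Add(4, k), Mul(Rational(1, 2), Pow(k, -1)))) = Add(-2, Mul(Rational(1, 2), Pow(k, -1), Add(4, k))))
Mul(Add(99, 9), Function('A')(2)) = Mul(Add(99, 9), Add(Rational(-3, 2), Mul(2, Pow(2, -1)))) = Mul(108, Add(Rational(-3, 2), Mul(2, Rational(1, 2)))) = Mul(108, Add(Rational(-3, 2), 1)) = Mul(108, Rational(-1, 2)) = -54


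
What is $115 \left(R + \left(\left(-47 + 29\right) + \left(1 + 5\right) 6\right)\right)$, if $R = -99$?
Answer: $-9315$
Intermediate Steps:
$115 \left(R + \left(\left(-47 + 29\right) + \left(1 + 5\right) 6\right)\right) = 115 \left(-99 + \left(\left(-47 + 29\right) + \left(1 + 5\right) 6\right)\right) = 115 \left(-99 + \left(-18 + 6 \cdot 6\right)\right) = 115 \left(-99 + \left(-18 + 36\right)\right) = 115 \left(-99 + 18\right) = 115 \left(-81\right) = -9315$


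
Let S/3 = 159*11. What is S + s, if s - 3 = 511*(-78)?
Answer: -34608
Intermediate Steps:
s = -39855 (s = 3 + 511*(-78) = 3 - 39858 = -39855)
S = 5247 (S = 3*(159*11) = 3*1749 = 5247)
S + s = 5247 - 39855 = -34608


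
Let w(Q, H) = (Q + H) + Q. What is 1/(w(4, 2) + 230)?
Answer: 1/240 ≈ 0.0041667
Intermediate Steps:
w(Q, H) = H + 2*Q (w(Q, H) = (H + Q) + Q = H + 2*Q)
1/(w(4, 2) + 230) = 1/((2 + 2*4) + 230) = 1/((2 + 8) + 230) = 1/(10 + 230) = 1/240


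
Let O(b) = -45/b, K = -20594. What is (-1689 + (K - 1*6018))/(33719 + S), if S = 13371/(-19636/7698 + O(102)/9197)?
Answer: -86887655708399/87428606160239 ≈ -0.99381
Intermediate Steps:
S = -16092996003342/3070126699 (S = 13371/(-19636/7698 - 45/102/9197) = 13371/(-19636*1/7698 - 45*1/102*(1/9197)) = 13371/(-9818/3849 - 15/34*1/9197) = 13371/(-9818/3849 - 15/312698) = 13371/(-3070126699/1203574602) = 13371*(-1203574602/3070126699) = -16092996003342/3070126699 ≈ -5241.8)
(-1689 + (K - 1*6018))/(33719 + S) = (-1689 + (-20594 - 1*6018))/(33719 - 16092996003342/3070126699) = (-1689 + (-20594 - 6018))/(87428606160239/3070126699) = (-1689 - 26612)*(3070126699/87428606160239) = -28301*3070126699/87428606160239 = -86887655708399/87428606160239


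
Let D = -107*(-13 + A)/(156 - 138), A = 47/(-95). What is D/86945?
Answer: 68587/74337975 ≈ 0.00092264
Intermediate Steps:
A = -47/95 (A = 47*(-1/95) = -47/95 ≈ -0.49474)
D = 68587/855 (D = -107*(-13 - 47/95)/(156 - 138) = -(-137174)/(95*18) = -107*(-641/855) = 68587/855 ≈ 80.219)
D/86945 = (68587/855)/86945 = (68587/855)*(1/86945) = 68587/74337975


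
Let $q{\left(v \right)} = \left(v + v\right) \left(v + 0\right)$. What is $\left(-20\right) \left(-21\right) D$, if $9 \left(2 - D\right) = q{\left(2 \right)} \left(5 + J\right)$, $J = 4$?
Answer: $-2520$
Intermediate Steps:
$q{\left(v \right)} = 2 v^{2}$ ($q{\left(v \right)} = 2 v v = 2 v^{2}$)
$D = -6$ ($D = 2 - \frac{2 \cdot 2^{2} \left(5 + 4\right)}{9} = 2 - \frac{2 \cdot 4 \cdot 9}{9} = 2 - \frac{8 \cdot 9}{9} = 2 - 8 = -6$)
$\left(-20\right) \left(-21\right) D = \left(-20\right) \left(-21\right) \left(-6\right) = 420 \left(-6\right) = -2520$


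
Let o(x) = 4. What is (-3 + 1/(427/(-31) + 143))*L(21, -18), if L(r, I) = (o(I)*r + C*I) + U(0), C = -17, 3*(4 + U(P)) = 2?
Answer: -6952460/6009 ≈ -1157.0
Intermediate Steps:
U(P) = -10/3 (U(P) = -4 + (⅓)*2 = -4 + ⅔ = -10/3)
L(r, I) = -10/3 - 17*I + 4*r (L(r, I) = (4*r - 17*I) - 10/3 = (-17*I + 4*r) - 10/3 = -10/3 - 17*I + 4*r)
(-3 + 1/(427/(-31) + 143))*L(21, -18) = (-3 + 1/(427/(-31) + 143))*(-10/3 - 17*(-18) + 4*21) = (-3 + 1/(427*(-1/31) + 143))*(-10/3 + 306 + 84) = (-3 + 1/(-427/31 + 143))*(1160/3) = (-3 + 1/(4006/31))*(1160/3) = (-3 + 31/4006)*(1160/3) = -11987/4006*1160/3 = -6952460/6009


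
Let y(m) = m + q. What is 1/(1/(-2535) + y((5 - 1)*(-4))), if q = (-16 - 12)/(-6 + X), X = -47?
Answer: -134355/2078753 ≈ -0.064633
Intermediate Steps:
q = 28/53 (q = (-16 - 12)/(-6 - 47) = -28/(-53) = -28*(-1/53) = 28/53 ≈ 0.52830)
y(m) = 28/53 + m (y(m) = m + 28/53 = 28/53 + m)
1/(1/(-2535) + y((5 - 1)*(-4))) = 1/(1/(-2535) + (28/53 + (5 - 1)*(-4))) = 1/(-1/2535 + (28/53 + 4*(-4))) = 1/(-1/2535 + (28/53 - 16)) = 1/(-1/2535 - 820/53) = 1/(-2078753/134355) = -134355/2078753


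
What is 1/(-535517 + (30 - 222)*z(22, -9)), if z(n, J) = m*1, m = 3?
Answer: -1/536093 ≈ -1.8653e-6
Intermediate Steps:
z(n, J) = 3 (z(n, J) = 3*1 = 3)
1/(-535517 + (30 - 222)*z(22, -9)) = 1/(-535517 + (30 - 222)*3) = 1/(-535517 - 192*3) = 1/(-535517 - 576) = 1/(-536093) = -1/536093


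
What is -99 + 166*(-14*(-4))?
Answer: 9197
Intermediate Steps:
-99 + 166*(-14*(-4)) = -99 + 166*56 = -99 + 9296 = 9197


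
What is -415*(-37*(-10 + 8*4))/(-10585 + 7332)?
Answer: -337810/3253 ≈ -103.85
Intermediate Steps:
-415*(-37*(-10 + 8*4))/(-10585 + 7332) = -415*(-37*(-10 + 32))/(-3253) = -415*(-37*22)*(-1)/3253 = -(-337810)*(-1)/3253 = -415*814/3253 = -337810/3253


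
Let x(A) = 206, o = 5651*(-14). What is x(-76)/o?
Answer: -103/39557 ≈ -0.0026038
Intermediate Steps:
o = -79114
x(-76)/o = 206/(-79114) = 206*(-1/79114) = -103/39557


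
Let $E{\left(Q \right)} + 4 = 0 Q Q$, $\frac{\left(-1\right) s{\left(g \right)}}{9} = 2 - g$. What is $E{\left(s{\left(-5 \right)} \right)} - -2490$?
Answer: $2486$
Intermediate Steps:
$s{\left(g \right)} = -18 + 9 g$ ($s{\left(g \right)} = - 9 \left(2 - g\right) = -18 + 9 g$)
$E{\left(Q \right)} = -4$ ($E{\left(Q \right)} = -4 + 0 Q Q = -4 + 0 Q = -4 + 0 = -4$)
$E{\left(s{\left(-5 \right)} \right)} - -2490 = -4 - -2490 = -4 + 2490 = 2486$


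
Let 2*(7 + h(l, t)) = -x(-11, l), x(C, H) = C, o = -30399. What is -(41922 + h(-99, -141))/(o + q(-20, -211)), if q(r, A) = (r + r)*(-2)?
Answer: 83841/60638 ≈ 1.3826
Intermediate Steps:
q(r, A) = -4*r (q(r, A) = (2*r)*(-2) = -4*r)
h(l, t) = -3/2 (h(l, t) = -7 + (-1*(-11))/2 = -7 + (½)*11 = -7 + 11/2 = -3/2)
-(41922 + h(-99, -141))/(o + q(-20, -211)) = -(41922 - 3/2)/(-30399 - 4*(-20)) = -83841/(2*(-30399 + 80)) = -83841/(2*(-30319)) = -83841*(-1)/(2*30319) = -1*(-83841/60638) = 83841/60638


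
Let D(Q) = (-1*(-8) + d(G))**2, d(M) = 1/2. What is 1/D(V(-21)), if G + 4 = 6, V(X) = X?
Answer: 4/289 ≈ 0.013841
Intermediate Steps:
G = 2 (G = -4 + 6 = 2)
d(M) = 1/2 (d(M) = 1*(1/2) = 1/2)
D(Q) = 289/4 (D(Q) = (-1*(-8) + 1/2)**2 = (8 + 1/2)**2 = (17/2)**2 = 289/4)
1/D(V(-21)) = 1/(289/4) = 4/289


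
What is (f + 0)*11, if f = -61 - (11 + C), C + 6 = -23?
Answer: -473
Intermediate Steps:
C = -29 (C = -6 - 23 = -29)
f = -43 (f = -61 - (11 - 29) = -61 - 1*(-18) = -61 + 18 = -43)
(f + 0)*11 = (-43 + 0)*11 = -43*11 = -473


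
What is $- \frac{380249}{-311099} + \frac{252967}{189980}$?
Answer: $\frac{150937485753}{59102588020} \approx 2.5538$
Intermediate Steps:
$- \frac{380249}{-311099} + \frac{252967}{189980} = \left(-380249\right) \left(- \frac{1}{311099}\right) + 252967 \cdot \frac{1}{189980} = \frac{380249}{311099} + \frac{252967}{189980} = \frac{150937485753}{59102588020}$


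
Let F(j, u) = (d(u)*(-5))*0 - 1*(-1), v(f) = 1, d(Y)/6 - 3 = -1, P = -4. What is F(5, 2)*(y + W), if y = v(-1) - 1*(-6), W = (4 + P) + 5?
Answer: 12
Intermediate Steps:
d(Y) = 12 (d(Y) = 18 + 6*(-1) = 18 - 6 = 12)
F(j, u) = 1 (F(j, u) = (12*(-5))*0 - 1*(-1) = -60*0 + 1 = 0 + 1 = 1)
W = 5 (W = (4 - 4) + 5 = 0 + 5 = 5)
y = 7 (y = 1 - 1*(-6) = 1 + 6 = 7)
F(5, 2)*(y + W) = 1*(7 + 5) = 1*12 = 12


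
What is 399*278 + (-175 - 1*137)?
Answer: 110610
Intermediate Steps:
399*278 + (-175 - 1*137) = 110922 + (-175 - 137) = 110922 - 312 = 110610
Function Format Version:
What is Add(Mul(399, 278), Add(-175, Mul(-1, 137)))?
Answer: 110610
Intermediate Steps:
Add(Mul(399, 278), Add(-175, Mul(-1, 137))) = Add(110922, Add(-175, -137)) = Add(110922, -312) = 110610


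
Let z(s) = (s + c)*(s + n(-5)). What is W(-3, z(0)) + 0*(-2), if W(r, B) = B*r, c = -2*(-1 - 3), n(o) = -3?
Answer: 72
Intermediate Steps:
c = 8 (c = -2*(-4) = 8)
z(s) = (-3 + s)*(8 + s) (z(s) = (s + 8)*(s - 3) = (8 + s)*(-3 + s) = (-3 + s)*(8 + s))
W(-3, z(0)) + 0*(-2) = (-24 + 0² + 5*0)*(-3) + 0*(-2) = (-24 + 0 + 0)*(-3) + 0 = -24*(-3) + 0 = 72 + 0 = 72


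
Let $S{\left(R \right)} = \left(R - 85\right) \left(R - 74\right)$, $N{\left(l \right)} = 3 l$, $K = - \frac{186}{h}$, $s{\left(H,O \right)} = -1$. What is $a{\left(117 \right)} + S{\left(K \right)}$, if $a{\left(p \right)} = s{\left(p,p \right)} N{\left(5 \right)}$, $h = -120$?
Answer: $\frac{2412381}{400} \approx 6031.0$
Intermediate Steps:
$K = \frac{31}{20}$ ($K = - \frac{186}{-120} = \left(-186\right) \left(- \frac{1}{120}\right) = \frac{31}{20} \approx 1.55$)
$a{\left(p \right)} = -15$ ($a{\left(p \right)} = - 3 \cdot 5 = \left(-1\right) 15 = -15$)
$S{\left(R \right)} = \left(-85 + R\right) \left(-74 + R\right)$
$a{\left(117 \right)} + S{\left(K \right)} = -15 + \left(6290 + \left(\frac{31}{20}\right)^{2} - \frac{4929}{20}\right) = -15 + \left(6290 + \frac{961}{400} - \frac{4929}{20}\right) = -15 + \frac{2418381}{400} = \frac{2412381}{400}$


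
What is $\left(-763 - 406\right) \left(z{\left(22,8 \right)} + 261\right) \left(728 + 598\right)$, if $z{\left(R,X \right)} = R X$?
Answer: $-677391078$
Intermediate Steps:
$\left(-763 - 406\right) \left(z{\left(22,8 \right)} + 261\right) \left(728 + 598\right) = \left(-763 - 406\right) \left(22 \cdot 8 + 261\right) \left(728 + 598\right) = - 1169 \left(176 + 261\right) 1326 = \left(-1169\right) 437 \cdot 1326 = \left(-510853\right) 1326 = -677391078$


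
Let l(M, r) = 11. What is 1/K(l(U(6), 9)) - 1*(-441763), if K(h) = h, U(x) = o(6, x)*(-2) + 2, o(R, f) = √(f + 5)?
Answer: 4859394/11 ≈ 4.4176e+5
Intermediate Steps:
o(R, f) = √(5 + f)
U(x) = 2 - 2*√(5 + x) (U(x) = √(5 + x)*(-2) + 2 = -2*√(5 + x) + 2 = 2 - 2*√(5 + x))
1/K(l(U(6), 9)) - 1*(-441763) = 1/11 - 1*(-441763) = 1/11 + 441763 = 4859394/11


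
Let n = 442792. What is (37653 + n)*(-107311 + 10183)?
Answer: -46664661960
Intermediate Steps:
(37653 + n)*(-107311 + 10183) = (37653 + 442792)*(-107311 + 10183) = 480445*(-97128) = -46664661960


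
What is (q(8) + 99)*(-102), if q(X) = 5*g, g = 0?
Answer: -10098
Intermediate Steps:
q(X) = 0 (q(X) = 5*0 = 0)
(q(8) + 99)*(-102) = (0 + 99)*(-102) = 99*(-102) = -10098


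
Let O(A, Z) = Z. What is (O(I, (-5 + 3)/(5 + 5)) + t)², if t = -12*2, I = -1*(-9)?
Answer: 14641/25 ≈ 585.64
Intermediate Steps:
I = 9
t = -24
(O(I, (-5 + 3)/(5 + 5)) + t)² = ((-5 + 3)/(5 + 5) - 24)² = (-2/10 - 24)² = (-2*⅒ - 24)² = (-⅕ - 24)² = (-121/5)² = 14641/25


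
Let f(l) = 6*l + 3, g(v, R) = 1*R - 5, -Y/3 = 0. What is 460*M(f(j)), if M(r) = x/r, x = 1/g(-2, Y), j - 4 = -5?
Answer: 92/3 ≈ 30.667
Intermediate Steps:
Y = 0 (Y = -3*0 = 0)
j = -1 (j = 4 - 5 = -1)
g(v, R) = -5 + R (g(v, R) = R - 5 = -5 + R)
f(l) = 3 + 6*l
x = -⅕ (x = 1/(-5 + 0) = 1/(-5) = -⅕ ≈ -0.20000)
M(r) = -1/(5*r)
460*M(f(j)) = 460*(-1/(5*(3 + 6*(-1)))) = 460*(-1/(5*(3 - 6))) = 460*(-⅕/(-3)) = 460*(-⅕*(-⅓)) = 460*(1/15) = 92/3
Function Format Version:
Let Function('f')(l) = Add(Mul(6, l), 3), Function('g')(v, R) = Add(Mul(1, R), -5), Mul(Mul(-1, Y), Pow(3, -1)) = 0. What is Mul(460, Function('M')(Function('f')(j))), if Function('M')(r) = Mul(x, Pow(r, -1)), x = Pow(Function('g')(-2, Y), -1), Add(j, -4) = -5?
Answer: Rational(92, 3) ≈ 30.667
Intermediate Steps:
Y = 0 (Y = Mul(-3, 0) = 0)
j = -1 (j = Add(4, -5) = -1)
Function('g')(v, R) = Add(-5, R) (Function('g')(v, R) = Add(R, -5) = Add(-5, R))
Function('f')(l) = Add(3, Mul(6, l))
x = Rational(-1, 5) (x = Pow(Add(-5, 0), -1) = Pow(-5, -1) = Rational(-1, 5) ≈ -0.20000)
Function('M')(r) = Mul(Rational(-1, 5), Pow(r, -1))
Mul(460, Function('M')(Function('f')(j))) = Mul(460, Mul(Rational(-1, 5), Pow(Add(3, Mul(6, -1)), -1))) = Mul(460, Mul(Rational(-1, 5), Pow(Add(3, -6), -1))) = Mul(460, Mul(Rational(-1, 5), Pow(-3, -1))) = Mul(460, Mul(Rational(-1, 5), Rational(-1, 3))) = Mul(460, Rational(1, 15)) = Rational(92, 3)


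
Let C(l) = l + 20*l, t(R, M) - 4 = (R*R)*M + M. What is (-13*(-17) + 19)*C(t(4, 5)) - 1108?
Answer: 447452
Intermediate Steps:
t(R, M) = 4 + M + M*R² (t(R, M) = 4 + ((R*R)*M + M) = 4 + (R²*M + M) = 4 + (M*R² + M) = 4 + (M + M*R²) = 4 + M + M*R²)
C(l) = 21*l
(-13*(-17) + 19)*C(t(4, 5)) - 1108 = (-13*(-17) + 19)*(21*(4 + 5 + 5*4²)) - 1108 = (221 + 19)*(21*(4 + 5 + 5*16)) - 1108 = 240*(21*(4 + 5 + 80)) - 1108 = 240*(21*89) - 1108 = 240*1869 - 1108 = 448560 - 1108 = 447452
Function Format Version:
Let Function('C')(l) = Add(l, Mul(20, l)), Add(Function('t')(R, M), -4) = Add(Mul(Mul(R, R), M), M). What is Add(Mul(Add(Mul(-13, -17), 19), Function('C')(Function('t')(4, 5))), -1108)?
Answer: 447452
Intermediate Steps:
Function('t')(R, M) = Add(4, M, Mul(M, Pow(R, 2))) (Function('t')(R, M) = Add(4, Add(Mul(Mul(R, R), M), M)) = Add(4, Add(Mul(Pow(R, 2), M), M)) = Add(4, Add(Mul(M, Pow(R, 2)), M)) = Add(4, Add(M, Mul(M, Pow(R, 2)))) = Add(4, M, Mul(M, Pow(R, 2))))
Function('C')(l) = Mul(21, l)
Add(Mul(Add(Mul(-13, -17), 19), Function('C')(Function('t')(4, 5))), -1108) = Add(Mul(Add(Mul(-13, -17), 19), Mul(21, Add(4, 5, Mul(5, Pow(4, 2))))), -1108) = Add(Mul(Add(221, 19), Mul(21, Add(4, 5, Mul(5, 16)))), -1108) = Add(Mul(240, Mul(21, Add(4, 5, 80))), -1108) = Add(Mul(240, Mul(21, 89)), -1108) = Add(Mul(240, 1869), -1108) = Add(448560, -1108) = 447452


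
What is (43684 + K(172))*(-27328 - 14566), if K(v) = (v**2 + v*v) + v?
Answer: -4316087456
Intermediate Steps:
K(v) = v + 2*v**2 (K(v) = (v**2 + v**2) + v = 2*v**2 + v = v + 2*v**2)
(43684 + K(172))*(-27328 - 14566) = (43684 + 172*(1 + 2*172))*(-27328 - 14566) = (43684 + 172*(1 + 344))*(-41894) = (43684 + 172*345)*(-41894) = (43684 + 59340)*(-41894) = 103024*(-41894) = -4316087456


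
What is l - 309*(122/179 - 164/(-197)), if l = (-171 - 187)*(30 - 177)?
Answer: 1839253128/35263 ≈ 52158.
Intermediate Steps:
l = 52626 (l = -358*(-147) = 52626)
l - 309*(122/179 - 164/(-197)) = 52626 - 309*(122/179 - 164/(-197)) = 52626 - 309*(122*(1/179) - 164*(-1/197)) = 52626 - 309*(122/179 + 164/197) = 52626 - 309*53390/35263 = 52626 - 16497510/35263 = 1839253128/35263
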